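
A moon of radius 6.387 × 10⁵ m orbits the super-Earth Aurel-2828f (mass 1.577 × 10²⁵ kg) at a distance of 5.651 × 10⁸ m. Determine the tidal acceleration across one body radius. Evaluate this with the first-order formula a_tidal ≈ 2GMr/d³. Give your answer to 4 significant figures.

Δg = 2GMr/d³
   = 2 × (6.674 × 10⁻¹¹) × (1.577 × 10²⁵) × (6.387 × 10⁵) / (5.651 × 10⁸)³
   = 7.450 × 10⁻⁶ m/s²

7.450 × 10⁻⁶ m/s²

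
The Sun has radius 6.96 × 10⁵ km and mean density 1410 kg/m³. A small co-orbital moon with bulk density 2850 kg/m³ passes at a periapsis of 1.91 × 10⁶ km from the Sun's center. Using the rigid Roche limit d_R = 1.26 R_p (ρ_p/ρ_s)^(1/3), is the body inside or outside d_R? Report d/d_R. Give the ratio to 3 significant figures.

d_R = 1.26 × (6.96 × 10⁵ km) × (1410/2850)^(1/3) = 6.936 × 10⁵ km
d/d_R = (1.91 × 10⁶) / (6.936 × 10⁵) = 2.75
Since d/d_R > 1, the body is outside the Roche limit.

outside; d/d_R ≈ 2.75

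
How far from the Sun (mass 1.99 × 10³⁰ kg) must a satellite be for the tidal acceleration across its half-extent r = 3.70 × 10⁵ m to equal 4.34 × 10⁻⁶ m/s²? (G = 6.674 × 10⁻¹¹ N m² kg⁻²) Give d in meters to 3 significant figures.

2.83 × 10¹⁰ m

2GMr/d³ = a_tidal  ⇒  d = (2GMr / a_tidal)^(1/3)
d = (2 × 6.674×10⁻¹¹ × (1.99 × 10³⁰) × (3.70 × 10⁵) / (4.34 × 10⁻⁶))^(1/3)
  = 2.83 × 10¹⁰ m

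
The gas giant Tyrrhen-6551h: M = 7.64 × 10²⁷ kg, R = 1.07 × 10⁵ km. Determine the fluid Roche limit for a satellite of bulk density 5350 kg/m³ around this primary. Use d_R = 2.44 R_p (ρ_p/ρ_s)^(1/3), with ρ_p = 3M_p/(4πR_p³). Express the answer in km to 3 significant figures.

ρ_p = 3M_p/(4πR_p³) = 3 × (7.64 × 10²⁷) / (4π × (1.07 × 10⁸ m)³) = 1490 kg/m³
d_R = 2.44 × 1.07 × 10⁵ km × (1490/5350)^(1/3)
    = 1.70 × 10⁵ km

1.70 × 10⁵ km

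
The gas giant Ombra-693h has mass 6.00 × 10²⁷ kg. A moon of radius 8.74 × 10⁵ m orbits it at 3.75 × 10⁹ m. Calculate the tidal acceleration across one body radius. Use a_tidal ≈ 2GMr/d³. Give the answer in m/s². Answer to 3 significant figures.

Differencing GM/(d−r)² and GM/d² to first order in r/d gives 2GMr/d³.
Δg = 2GMr/d³
   = 2 × (6.674 × 10⁻¹¹) × (6.00 × 10²⁷) × (8.74 × 10⁵) / (3.75 × 10⁹)³
   = 1.33 × 10⁻⁵ m/s²

1.33 × 10⁻⁵ m/s²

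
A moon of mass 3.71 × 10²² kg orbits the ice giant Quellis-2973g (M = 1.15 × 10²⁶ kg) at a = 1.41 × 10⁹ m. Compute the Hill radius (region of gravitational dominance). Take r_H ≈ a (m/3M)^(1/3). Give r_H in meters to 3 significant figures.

6.71 × 10⁷ m

r_H ≈ a (m/3M)^(1/3)
    = (1.41 × 10⁹) × (3.71 × 10²² / (3 × 1.15 × 10²⁶))^(1/3)
    = 6.71 × 10⁷ m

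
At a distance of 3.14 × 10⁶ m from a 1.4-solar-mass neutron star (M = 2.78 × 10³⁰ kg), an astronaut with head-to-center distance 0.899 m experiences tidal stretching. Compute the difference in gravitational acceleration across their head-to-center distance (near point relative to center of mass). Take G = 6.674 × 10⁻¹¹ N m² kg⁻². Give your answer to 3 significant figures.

The tidal stretch is the gradient of GM/d² times the body's extent r, hence the 1/d³ dependence.
Δa = 2GMr/d³
   = 2 × (6.674 × 10⁻¹¹) × (2.78 × 10³⁰) × (0.899) / (3.14 × 10⁶)³
   = 1.08 × 10¹ m/s²

1.08 × 10¹ m/s²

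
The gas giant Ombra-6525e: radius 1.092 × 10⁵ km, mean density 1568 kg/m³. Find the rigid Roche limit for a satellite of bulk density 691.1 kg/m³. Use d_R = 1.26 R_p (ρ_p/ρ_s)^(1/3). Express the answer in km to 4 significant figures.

1.808 × 10⁵ km

d_R = 1.26 × 1.092 × 10⁵ km × (1568/691.1)^(1/3)
    = 1.808 × 10⁵ km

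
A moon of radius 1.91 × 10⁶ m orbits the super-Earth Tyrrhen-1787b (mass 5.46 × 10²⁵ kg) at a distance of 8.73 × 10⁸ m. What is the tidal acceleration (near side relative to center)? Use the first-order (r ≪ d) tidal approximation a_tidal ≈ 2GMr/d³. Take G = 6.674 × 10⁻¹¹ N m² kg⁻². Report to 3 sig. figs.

2.09 × 10⁻⁵ m/s²

Δg = 2GMr/d³
   = 2 × (6.674 × 10⁻¹¹) × (5.46 × 10²⁵) × (1.91 × 10⁶) / (8.73 × 10⁸)³
   = 2.09 × 10⁻⁵ m/s²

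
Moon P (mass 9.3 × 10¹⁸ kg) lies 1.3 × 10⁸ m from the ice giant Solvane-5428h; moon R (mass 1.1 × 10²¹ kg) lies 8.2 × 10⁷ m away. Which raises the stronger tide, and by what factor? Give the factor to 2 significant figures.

Compare M/d³ for the two perturbers:
Moon P: (9.3 × 10¹⁸) / (1.3 × 10⁸)³ = 4.233 × 10⁻⁶
Moon R: (1.1 × 10²¹) / (8.2 × 10⁷)³ = 1.995 × 10⁻³
Ratio (larger/smaller) = 470

Moon R, by a factor of ≈ 470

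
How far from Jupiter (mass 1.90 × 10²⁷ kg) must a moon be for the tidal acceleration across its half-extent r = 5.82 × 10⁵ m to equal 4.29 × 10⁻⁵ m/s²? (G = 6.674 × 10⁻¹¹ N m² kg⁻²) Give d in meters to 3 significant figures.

1.51 × 10⁹ m

2GMr/d³ = a_tidal  ⇒  d = (2GMr / a_tidal)^(1/3)
d = (2 × 6.674×10⁻¹¹ × (1.90 × 10²⁷) × (5.82 × 10⁵) / (4.29 × 10⁻⁵))^(1/3)
  = 1.51 × 10⁹ m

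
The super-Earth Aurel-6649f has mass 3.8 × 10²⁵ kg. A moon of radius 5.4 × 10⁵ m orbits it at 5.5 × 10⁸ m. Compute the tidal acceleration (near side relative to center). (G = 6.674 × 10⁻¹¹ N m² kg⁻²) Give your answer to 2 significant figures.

Δa = 2GMr/d³
   = 2 × (6.674 × 10⁻¹¹) × (3.8 × 10²⁵) × (5.4 × 10⁵) / (5.5 × 10⁸)³
   = 1.6 × 10⁻⁵ m/s²

1.6 × 10⁻⁵ m/s²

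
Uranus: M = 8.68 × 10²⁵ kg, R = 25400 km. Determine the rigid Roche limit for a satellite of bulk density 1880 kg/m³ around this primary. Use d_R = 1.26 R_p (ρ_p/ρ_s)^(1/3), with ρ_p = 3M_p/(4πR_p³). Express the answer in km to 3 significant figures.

28000 km

ρ_p = 3M_p/(4πR_p³) = 3 × (8.68 × 10²⁵) / (4π × (2.54 × 10⁷ m)³) = 1260 kg/m³
d_R = 1.26 × 25400 km × (1260/1880)^(1/3)
    = 28000 km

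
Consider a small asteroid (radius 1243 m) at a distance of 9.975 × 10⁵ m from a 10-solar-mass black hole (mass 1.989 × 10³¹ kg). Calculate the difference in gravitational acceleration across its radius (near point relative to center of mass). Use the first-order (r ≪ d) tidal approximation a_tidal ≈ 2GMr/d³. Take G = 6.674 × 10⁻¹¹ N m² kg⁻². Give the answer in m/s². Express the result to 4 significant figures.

3.325 × 10⁶ m/s²

The tidal stretch is the gradient of GM/d² times the body's extent r, hence the 1/d³ dependence.
a_tidal = 2GMr/d³
        = 2 × (6.674 × 10⁻¹¹) × (1.989 × 10³¹) × (1243) / (9.975 × 10⁵)³
        = 3.325 × 10⁶ m/s²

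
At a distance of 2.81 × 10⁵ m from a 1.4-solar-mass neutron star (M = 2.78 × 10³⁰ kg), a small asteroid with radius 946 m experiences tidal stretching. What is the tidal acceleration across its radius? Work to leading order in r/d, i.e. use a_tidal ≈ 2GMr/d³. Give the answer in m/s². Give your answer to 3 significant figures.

1.58 × 10⁷ m/s²

Differencing GM/(d−r)² and GM/d² to first order in r/d gives 2GMr/d³.
Δa = 2GMr/d³
   = 2 × (6.674 × 10⁻¹¹) × (2.78 × 10³⁰) × (946) / (2.81 × 10⁵)³
   = 1.58 × 10⁷ m/s²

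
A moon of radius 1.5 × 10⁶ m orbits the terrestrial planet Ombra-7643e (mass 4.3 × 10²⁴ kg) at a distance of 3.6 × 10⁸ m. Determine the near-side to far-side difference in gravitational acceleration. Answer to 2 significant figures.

3.7 × 10⁻⁵ m/s²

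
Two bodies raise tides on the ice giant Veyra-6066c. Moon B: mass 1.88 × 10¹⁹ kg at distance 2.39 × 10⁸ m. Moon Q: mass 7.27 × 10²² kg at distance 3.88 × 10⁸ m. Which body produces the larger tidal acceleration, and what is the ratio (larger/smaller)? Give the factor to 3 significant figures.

Tidal stretch scales as M/d³; compute that for each body.
Moon B: (1.88 × 10¹⁹) / (2.39 × 10⁸)³ = 1.377 × 10⁻⁶
Moon Q: (7.27 × 10²²) / (3.88 × 10⁸)³ = 1.245 × 10⁻³
Ratio (larger/smaller) = 904

Moon Q, by a factor of ≈ 904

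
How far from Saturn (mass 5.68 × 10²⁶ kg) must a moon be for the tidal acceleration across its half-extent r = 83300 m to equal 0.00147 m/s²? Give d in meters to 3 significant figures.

2GMr/d³ = a_tidal  ⇒  d = (2GMr / a_tidal)^(1/3)
d = (2 × 6.674×10⁻¹¹ × (5.68 × 10²⁶) × (83300) / (0.00147))^(1/3)
  = 1.63 × 10⁸ m

1.63 × 10⁸ m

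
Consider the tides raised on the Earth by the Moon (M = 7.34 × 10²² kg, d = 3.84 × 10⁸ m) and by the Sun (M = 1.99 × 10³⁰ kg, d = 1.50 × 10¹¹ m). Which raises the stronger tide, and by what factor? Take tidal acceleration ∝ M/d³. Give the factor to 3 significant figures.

The Moon, by a factor of ≈ 2.20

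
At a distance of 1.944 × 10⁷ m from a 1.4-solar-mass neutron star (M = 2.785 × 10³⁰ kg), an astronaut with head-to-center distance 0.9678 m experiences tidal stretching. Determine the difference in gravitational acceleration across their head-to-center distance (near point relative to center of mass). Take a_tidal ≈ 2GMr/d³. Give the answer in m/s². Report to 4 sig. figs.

a_tidal = 2GMr/d³
        = 2 × (6.674 × 10⁻¹¹) × (2.785 × 10³⁰) × (0.9678) / (1.944 × 10⁷)³
        = 4.897 × 10⁻² m/s²

4.897 × 10⁻² m/s²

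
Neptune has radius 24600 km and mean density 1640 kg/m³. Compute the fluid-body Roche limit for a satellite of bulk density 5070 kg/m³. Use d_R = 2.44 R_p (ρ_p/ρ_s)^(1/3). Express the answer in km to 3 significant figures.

d_R = 2.44 × 24600 km × (1640/5070)^(1/3)
    = 41200 km

41200 km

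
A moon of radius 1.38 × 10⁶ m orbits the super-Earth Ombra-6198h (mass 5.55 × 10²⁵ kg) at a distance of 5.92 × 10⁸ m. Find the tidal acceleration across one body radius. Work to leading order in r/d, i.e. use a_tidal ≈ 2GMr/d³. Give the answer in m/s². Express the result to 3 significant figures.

Since r ≪ d, expand the inverse-square field across one radius to get the leading 2GMr/d³ term.
Δa = 2GMr/d³
   = 2 × (6.674 × 10⁻¹¹) × (5.55 × 10²⁵) × (1.38 × 10⁶) / (5.92 × 10⁸)³
   = 4.93 × 10⁻⁵ m/s²

4.93 × 10⁻⁵ m/s²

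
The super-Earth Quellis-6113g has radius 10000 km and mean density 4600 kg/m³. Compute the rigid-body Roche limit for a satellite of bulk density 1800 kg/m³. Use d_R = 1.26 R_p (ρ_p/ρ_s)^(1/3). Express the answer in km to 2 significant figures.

d_R = 1.26 × 10000 km × (4600/1800)^(1/3)
    = 17000 km

17000 km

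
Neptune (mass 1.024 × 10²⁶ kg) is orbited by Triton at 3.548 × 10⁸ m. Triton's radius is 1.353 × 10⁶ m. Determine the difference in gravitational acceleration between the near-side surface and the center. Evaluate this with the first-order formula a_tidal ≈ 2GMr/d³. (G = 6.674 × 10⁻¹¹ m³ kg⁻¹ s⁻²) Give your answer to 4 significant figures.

4.141 × 10⁻⁴ m/s²

The tidal stretch is the gradient of GM/d² times the body's extent r, hence the 1/d³ dependence.
a_tidal = 2GMr/d³
        = 2 × (6.674 × 10⁻¹¹) × (1.024 × 10²⁶) × (1.353 × 10⁶) / (3.548 × 10⁸)³
        = 4.141 × 10⁻⁴ m/s²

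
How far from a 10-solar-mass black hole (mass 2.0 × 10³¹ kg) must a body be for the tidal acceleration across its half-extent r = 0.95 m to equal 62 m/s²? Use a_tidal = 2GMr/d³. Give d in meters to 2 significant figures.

2GMr/d³ = a_tidal  ⇒  d = (2GMr / a_tidal)^(1/3)
d = (2 × 6.674×10⁻¹¹ × (2.0 × 10³¹) × (0.95) / (62))^(1/3)
  = 3.4 × 10⁶ m

3.4 × 10⁶ m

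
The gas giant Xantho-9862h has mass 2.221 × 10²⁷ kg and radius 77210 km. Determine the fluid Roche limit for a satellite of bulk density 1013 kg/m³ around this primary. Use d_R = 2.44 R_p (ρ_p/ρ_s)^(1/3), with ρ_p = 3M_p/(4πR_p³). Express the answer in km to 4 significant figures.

1.966 × 10⁵ km

ρ_p = 3M_p/(4πR_p³) = 3 × (2.221 × 10²⁷) / (4π × (7.721 × 10⁷ m)³) = 1152 kg/m³
d_R = 2.44 × 77210 km × (1152/1013)^(1/3)
    = 1.966 × 10⁵ km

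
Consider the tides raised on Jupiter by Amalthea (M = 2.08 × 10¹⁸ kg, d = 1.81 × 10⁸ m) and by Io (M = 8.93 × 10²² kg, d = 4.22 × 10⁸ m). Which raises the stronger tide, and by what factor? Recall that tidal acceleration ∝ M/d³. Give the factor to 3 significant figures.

The tide-raising term goes as M/d³ (the gradient of a 1/d² field).
Amalthea: (2.08 × 10¹⁸) / (1.81 × 10⁸)³ = 3.508 × 10⁻⁷
Io: (8.93 × 10²²) / (4.22 × 10⁸)³ = 1.188 × 10⁻³
Ratio (larger/smaller) = 3390

Io, by a factor of ≈ 3390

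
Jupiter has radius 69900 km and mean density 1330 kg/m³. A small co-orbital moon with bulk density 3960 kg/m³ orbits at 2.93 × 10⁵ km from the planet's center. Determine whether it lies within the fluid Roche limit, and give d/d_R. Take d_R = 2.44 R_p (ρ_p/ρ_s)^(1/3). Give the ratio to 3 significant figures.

d_R = 2.44 × (69900 km) × (1330/3960)^(1/3) = 1.186 × 10⁵ km
d/d_R = (2.93 × 10⁵) / (1.186 × 10⁵) = 2.47
Since d/d_R > 1, the body is outside the Roche limit.

outside; d/d_R ≈ 2.47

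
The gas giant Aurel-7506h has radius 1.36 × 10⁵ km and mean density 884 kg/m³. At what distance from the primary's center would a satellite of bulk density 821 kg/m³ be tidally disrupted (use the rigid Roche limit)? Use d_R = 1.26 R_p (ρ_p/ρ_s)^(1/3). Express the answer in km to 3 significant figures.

d_R = 1.26 × 1.36 × 10⁵ km × (884/821)^(1/3)
    = 1.76 × 10⁵ km

1.76 × 10⁵ km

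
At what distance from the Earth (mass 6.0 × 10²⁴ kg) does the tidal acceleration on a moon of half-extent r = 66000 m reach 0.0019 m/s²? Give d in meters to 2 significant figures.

3.0 × 10⁷ m

2GMr/d³ = a_tidal  ⇒  d = (2GMr / a_tidal)^(1/3)
d = (2 × 6.674×10⁻¹¹ × (6.0 × 10²⁴) × (66000) / (0.0019))^(1/3)
  = 3.0 × 10⁷ m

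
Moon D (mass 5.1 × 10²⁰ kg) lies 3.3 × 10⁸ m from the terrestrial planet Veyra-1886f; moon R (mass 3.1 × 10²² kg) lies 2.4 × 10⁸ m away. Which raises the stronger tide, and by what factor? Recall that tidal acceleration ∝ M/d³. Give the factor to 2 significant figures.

Moon R, by a factor of ≈ 160

The tide-raising term goes as M/d³ (the gradient of a 1/d² field).
Moon D: (5.1 × 10²⁰) / (3.3 × 10⁸)³ = 1.419 × 10⁻⁵
Moon R: (3.1 × 10²²) / (2.4 × 10⁸)³ = 2.242 × 10⁻³
Ratio (larger/smaller) = 160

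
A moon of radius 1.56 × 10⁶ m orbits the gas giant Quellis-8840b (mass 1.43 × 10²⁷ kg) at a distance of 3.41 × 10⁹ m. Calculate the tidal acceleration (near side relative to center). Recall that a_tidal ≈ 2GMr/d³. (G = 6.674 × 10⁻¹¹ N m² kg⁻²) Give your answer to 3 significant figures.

Δg = 2GMr/d³
   = 2 × (6.674 × 10⁻¹¹) × (1.43 × 10²⁷) × (1.56 × 10⁶) / (3.41 × 10⁹)³
   = 7.51 × 10⁻⁶ m/s²

7.51 × 10⁻⁶ m/s²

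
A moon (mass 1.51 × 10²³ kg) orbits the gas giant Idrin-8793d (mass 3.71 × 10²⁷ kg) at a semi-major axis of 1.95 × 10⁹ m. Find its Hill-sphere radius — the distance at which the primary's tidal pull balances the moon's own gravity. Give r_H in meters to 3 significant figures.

4.65 × 10⁷ m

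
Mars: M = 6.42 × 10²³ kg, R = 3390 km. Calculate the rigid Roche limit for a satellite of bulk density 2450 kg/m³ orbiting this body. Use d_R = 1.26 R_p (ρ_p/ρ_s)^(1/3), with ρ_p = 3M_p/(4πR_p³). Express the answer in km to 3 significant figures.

5000 km

ρ_p = 3M_p/(4πR_p³) = 3 × (6.42 × 10²³) / (4π × (3.39 × 10⁶ m)³) = 3930 kg/m³
d_R = 1.26 × 3390 km × (3930/2450)^(1/3)
    = 5000 km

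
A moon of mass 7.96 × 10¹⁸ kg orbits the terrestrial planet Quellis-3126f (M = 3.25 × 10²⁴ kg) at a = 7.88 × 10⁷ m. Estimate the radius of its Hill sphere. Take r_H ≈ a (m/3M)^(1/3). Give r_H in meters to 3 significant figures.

7.36 × 10⁵ m

r_H ≈ a (m/3M)^(1/3)
    = (7.88 × 10⁷) × (7.96 × 10¹⁸ / (3 × 3.25 × 10²⁴))^(1/3)
    = 7.36 × 10⁵ m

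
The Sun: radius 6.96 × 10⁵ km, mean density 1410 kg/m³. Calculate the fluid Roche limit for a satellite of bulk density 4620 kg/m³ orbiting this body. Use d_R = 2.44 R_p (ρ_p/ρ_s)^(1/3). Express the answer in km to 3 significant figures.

d_R = 2.44 × 6.96 × 10⁵ km × (1410/4620)^(1/3)
    = 1.14 × 10⁶ km

1.14 × 10⁶ km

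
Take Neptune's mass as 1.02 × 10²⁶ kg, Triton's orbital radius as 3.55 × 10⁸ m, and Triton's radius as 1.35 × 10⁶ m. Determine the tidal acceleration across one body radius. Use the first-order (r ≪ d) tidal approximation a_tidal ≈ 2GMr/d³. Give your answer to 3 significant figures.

4.11 × 10⁻⁴ m/s²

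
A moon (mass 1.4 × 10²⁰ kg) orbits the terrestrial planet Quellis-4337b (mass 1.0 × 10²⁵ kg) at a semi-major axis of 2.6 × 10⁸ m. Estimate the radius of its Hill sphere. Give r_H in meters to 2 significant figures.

4.3 × 10⁶ m

r_H ≈ a (m/3M)^(1/3)
    = (2.6 × 10⁸) × (1.4 × 10²⁰ / (3 × 1.0 × 10²⁵))^(1/3)
    = 4.3 × 10⁶ m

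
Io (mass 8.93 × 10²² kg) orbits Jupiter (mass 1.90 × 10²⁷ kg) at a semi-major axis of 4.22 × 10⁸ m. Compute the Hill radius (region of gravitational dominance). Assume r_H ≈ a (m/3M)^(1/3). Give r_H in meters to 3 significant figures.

1.06 × 10⁷ m

r_H ≈ a (m/3M)^(1/3)
    = (4.22 × 10⁸) × (8.93 × 10²² / (3 × 1.90 × 10²⁷))^(1/3)
    = 1.06 × 10⁷ m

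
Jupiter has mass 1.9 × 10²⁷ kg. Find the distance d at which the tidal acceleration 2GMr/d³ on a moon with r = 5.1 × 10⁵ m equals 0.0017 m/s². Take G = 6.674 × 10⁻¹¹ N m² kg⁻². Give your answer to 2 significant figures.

4.2 × 10⁸ m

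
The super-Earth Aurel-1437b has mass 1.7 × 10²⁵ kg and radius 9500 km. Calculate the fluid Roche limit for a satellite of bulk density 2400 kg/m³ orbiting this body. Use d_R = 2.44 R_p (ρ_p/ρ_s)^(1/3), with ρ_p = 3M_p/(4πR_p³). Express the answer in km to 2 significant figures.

ρ_p = 3M_p/(4πR_p³) = 3 × (1.7 × 10²⁵) / (4π × (9.5 × 10⁶ m)³) = 4700 kg/m³
d_R = 2.44 × 9500 km × (4700/2400)^(1/3)
    = 29000 km

29000 km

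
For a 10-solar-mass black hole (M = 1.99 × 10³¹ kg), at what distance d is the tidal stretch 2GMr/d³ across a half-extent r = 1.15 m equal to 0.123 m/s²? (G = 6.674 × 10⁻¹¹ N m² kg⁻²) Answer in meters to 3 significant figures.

2GMr/d³ = a_tidal  ⇒  d = (2GMr / a_tidal)^(1/3)
d = (2 × 6.674×10⁻¹¹ × (1.99 × 10³¹) × (1.15) / (0.123))^(1/3)
  = 2.92 × 10⁷ m

2.92 × 10⁷ m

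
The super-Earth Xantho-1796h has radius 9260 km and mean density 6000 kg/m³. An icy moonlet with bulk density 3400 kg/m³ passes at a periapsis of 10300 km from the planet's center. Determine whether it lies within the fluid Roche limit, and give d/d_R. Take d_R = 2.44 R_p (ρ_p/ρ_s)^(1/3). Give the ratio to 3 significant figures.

inside; d/d_R ≈ 0.377

d_R = 2.44 × (9260 km) × (6000/3400)^(1/3) = 27300 km
d/d_R = (10300) / (27300) = 0.377
Since d/d_R < 1, the body is inside the Roche limit.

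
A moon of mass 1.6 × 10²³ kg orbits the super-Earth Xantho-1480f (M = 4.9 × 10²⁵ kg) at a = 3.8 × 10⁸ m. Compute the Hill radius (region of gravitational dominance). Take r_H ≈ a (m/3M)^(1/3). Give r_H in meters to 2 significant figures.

r_H ≈ a (m/3M)^(1/3)
    = (3.8 × 10⁸) × (1.6 × 10²³ / (3 × 4.9 × 10²⁵))^(1/3)
    = 3.9 × 10⁷ m

3.9 × 10⁷ m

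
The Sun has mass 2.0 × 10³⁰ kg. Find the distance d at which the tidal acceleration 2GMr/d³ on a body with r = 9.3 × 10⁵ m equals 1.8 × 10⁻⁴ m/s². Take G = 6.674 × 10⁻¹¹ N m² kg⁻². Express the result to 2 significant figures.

1.1 × 10¹⁰ m

2GMr/d³ = a_tidal  ⇒  d = (2GMr / a_tidal)^(1/3)
d = (2 × 6.674×10⁻¹¹ × (2.0 × 10³⁰) × (9.3 × 10⁵) / (1.8 × 10⁻⁴))^(1/3)
  = 1.1 × 10¹⁰ m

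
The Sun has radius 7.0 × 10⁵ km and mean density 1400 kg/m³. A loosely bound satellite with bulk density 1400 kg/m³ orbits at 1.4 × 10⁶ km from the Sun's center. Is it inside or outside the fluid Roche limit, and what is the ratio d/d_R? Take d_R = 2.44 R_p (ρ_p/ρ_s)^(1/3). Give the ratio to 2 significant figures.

d_R = 2.44 × (7.0 × 10⁵ km) × (1400/1400)^(1/3) = 1.708 × 10⁶ km
d/d_R = (1.4 × 10⁶) / (1.708 × 10⁶) = 0.82
Since d/d_R < 1, the body is inside the Roche limit.

inside; d/d_R ≈ 0.82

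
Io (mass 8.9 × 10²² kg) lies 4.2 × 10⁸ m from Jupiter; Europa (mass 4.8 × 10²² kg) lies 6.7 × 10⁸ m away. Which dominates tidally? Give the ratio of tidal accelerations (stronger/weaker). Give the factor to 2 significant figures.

Io, by a factor of ≈ 7.5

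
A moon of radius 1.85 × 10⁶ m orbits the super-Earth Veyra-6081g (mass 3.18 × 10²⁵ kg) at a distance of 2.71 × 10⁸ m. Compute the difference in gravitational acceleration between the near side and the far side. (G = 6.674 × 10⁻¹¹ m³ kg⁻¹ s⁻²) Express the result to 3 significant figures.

Δa = 4GMr/d³
   = 4 × (6.674 × 10⁻¹¹) × (3.18 × 10²⁵) × (1.85 × 10⁶) / (2.71 × 10⁸)³
   = 7.89 × 10⁻⁴ m/s²

7.89 × 10⁻⁴ m/s²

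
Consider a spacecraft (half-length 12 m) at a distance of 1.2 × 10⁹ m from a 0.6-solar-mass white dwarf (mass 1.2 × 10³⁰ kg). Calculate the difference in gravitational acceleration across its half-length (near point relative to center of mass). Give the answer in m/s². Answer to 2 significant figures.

1.1 × 10⁻⁶ m/s²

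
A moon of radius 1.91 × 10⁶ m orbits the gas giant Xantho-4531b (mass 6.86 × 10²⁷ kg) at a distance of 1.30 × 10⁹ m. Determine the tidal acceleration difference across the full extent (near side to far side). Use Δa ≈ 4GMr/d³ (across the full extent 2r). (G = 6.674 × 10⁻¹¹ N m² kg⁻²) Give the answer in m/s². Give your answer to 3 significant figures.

The field gradient is 2GM/d³; across the full diameter 2r the difference is 4GMr/d³.
Δg = 4GMr/d³
   = 4 × (6.674 × 10⁻¹¹) × (6.86 × 10²⁷) × (1.91 × 10⁶) / (1.30 × 10⁹)³
   = 1.59 × 10⁻³ m/s²

1.59 × 10⁻³ m/s²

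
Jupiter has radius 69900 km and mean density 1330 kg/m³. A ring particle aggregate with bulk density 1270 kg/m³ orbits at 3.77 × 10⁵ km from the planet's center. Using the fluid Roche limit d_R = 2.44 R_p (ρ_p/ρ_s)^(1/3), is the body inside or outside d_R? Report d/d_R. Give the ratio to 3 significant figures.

d_R = 2.44 × (69900 km) × (1330/1270)^(1/3) = 1.732 × 10⁵ km
d/d_R = (3.77 × 10⁵) / (1.732 × 10⁵) = 2.18
Since d/d_R > 1, the body is outside the Roche limit.

outside; d/d_R ≈ 2.18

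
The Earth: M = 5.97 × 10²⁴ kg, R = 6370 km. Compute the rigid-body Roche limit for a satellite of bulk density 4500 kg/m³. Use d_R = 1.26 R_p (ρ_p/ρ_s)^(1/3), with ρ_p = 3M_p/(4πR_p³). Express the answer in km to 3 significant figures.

ρ_p = 3M_p/(4πR_p³) = 3 × (5.97 × 10²⁴) / (4π × (6.37 × 10⁶ m)³) = 5510 kg/m³
d_R = 1.26 × 6370 km × (5510/4500)^(1/3)
    = 8590 km

8590 km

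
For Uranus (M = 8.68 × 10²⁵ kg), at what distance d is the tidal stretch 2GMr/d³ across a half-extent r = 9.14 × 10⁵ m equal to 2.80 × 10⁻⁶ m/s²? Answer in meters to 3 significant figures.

2GMr/d³ = a_tidal  ⇒  d = (2GMr / a_tidal)^(1/3)
d = (2 × 6.674×10⁻¹¹ × (8.68 × 10²⁵) × (9.14 × 10⁵) / (2.80 × 10⁻⁶))^(1/3)
  = 1.56 × 10⁹ m

1.56 × 10⁹ m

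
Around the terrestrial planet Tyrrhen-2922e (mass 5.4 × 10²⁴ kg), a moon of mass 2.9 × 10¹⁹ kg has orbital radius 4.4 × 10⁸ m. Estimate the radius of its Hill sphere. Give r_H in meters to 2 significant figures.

r_H ≈ a (m/3M)^(1/3)
    = (4.4 × 10⁸) × (2.9 × 10¹⁹ / (3 × 5.4 × 10²⁴))^(1/3)
    = 5.3 × 10⁶ m

5.3 × 10⁶ m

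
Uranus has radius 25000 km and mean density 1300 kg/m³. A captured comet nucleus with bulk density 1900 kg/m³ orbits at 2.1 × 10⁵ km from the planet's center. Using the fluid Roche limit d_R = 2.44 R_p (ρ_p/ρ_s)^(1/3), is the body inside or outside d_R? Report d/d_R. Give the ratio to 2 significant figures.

outside; d/d_R ≈ 3.9

d_R = 2.44 × (25000 km) × (1300/1900)^(1/3) = 53750 km
d/d_R = (2.1 × 10⁵) / (53750) = 3.9
Since d/d_R > 1, the body is outside the Roche limit.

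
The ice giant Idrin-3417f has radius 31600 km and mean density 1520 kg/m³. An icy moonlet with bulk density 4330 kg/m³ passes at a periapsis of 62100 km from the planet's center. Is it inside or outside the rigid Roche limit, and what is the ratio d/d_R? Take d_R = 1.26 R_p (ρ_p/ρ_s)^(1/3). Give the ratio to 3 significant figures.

d_R = 1.26 × (31600 km) × (1520/4330)^(1/3) = 28090 km
d/d_R = (62100) / (28090) = 2.21
Since d/d_R > 1, the body is outside the Roche limit.

outside; d/d_R ≈ 2.21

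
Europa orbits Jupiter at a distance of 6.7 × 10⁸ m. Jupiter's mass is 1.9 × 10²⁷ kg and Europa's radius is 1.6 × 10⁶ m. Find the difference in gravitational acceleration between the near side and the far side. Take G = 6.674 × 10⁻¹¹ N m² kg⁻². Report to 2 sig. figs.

2.7 × 10⁻³ m/s²

Δa = 4GMr/d³
   = 4 × (6.674 × 10⁻¹¹) × (1.9 × 10²⁷) × (1.6 × 10⁶) / (6.7 × 10⁸)³
   = 2.7 × 10⁻³ m/s²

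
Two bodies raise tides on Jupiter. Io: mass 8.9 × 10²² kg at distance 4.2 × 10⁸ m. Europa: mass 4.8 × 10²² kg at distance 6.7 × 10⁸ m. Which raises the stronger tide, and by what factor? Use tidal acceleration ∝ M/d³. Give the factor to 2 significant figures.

Io, by a factor of ≈ 7.5

Compare M/d³ for the two perturbers:
Io: (8.9 × 10²²) / (4.2 × 10⁸)³ = 1.201 × 10⁻³
Europa: (4.8 × 10²²) / (6.7 × 10⁸)³ = 1.596 × 10⁻⁴
Ratio (larger/smaller) = 7.5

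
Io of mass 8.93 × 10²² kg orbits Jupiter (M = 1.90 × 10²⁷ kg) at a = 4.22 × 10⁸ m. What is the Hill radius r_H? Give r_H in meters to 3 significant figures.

1.06 × 10⁷ m

r_H ≈ a (m/3M)^(1/3)
    = (4.22 × 10⁸) × (8.93 × 10²² / (3 × 1.90 × 10²⁷))^(1/3)
    = 1.06 × 10⁷ m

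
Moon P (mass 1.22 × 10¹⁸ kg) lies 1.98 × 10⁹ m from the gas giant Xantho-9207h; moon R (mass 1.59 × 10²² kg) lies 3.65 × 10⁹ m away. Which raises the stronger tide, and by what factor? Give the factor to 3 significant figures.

Moon R, by a factor of ≈ 2080

Tidal stretch scales as M/d³; compute that for each body.
Moon P: (1.22 × 10¹⁸) / (1.98 × 10⁹)³ = 1.572 × 10⁻¹⁰
Moon R: (1.59 × 10²²) / (3.65 × 10⁹)³ = 3.270 × 10⁻⁷
Ratio (larger/smaller) = 2080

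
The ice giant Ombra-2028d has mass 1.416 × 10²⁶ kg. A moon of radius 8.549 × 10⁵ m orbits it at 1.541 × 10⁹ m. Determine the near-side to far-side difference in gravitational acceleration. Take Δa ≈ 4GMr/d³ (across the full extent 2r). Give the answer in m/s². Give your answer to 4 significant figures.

8.831 × 10⁻⁶ m/s²

a_tidal = 4GMr/d³
        = 4 × (6.674 × 10⁻¹¹) × (1.416 × 10²⁶) × (8.549 × 10⁵) / (1.541 × 10⁹)³
        = 8.831 × 10⁻⁶ m/s²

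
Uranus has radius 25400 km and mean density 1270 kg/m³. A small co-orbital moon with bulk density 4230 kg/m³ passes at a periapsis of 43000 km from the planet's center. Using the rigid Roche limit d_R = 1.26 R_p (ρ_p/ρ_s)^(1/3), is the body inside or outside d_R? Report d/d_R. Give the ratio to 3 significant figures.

outside; d/d_R ≈ 2.01

d_R = 1.26 × (25400 km) × (1270/4230)^(1/3) = 21430 km
d/d_R = (43000) / (21430) = 2.01
Since d/d_R > 1, the body is outside the Roche limit.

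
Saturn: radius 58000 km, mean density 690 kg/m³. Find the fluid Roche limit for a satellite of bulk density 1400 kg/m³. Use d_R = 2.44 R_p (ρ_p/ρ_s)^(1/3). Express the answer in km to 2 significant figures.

d_R = 2.44 × 58000 km × (690/1400)^(1/3)
    = 1.1 × 10⁵ km

1.1 × 10⁵ km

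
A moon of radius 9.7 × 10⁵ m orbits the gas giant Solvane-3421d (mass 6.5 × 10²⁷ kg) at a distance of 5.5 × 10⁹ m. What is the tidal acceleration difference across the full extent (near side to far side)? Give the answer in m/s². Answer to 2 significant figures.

1.0 × 10⁻⁵ m/s²

Δa = 4GMr/d³
   = 4 × (6.674 × 10⁻¹¹) × (6.5 × 10²⁷) × (9.7 × 10⁵) / (5.5 × 10⁹)³
   = 1.0 × 10⁻⁵ m/s²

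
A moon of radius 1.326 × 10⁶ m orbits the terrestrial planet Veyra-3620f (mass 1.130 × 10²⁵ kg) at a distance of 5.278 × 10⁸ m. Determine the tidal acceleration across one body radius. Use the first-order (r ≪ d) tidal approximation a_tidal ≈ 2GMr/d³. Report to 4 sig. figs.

The tidal stretch is the gradient of GM/d² times the body's extent r, hence the 1/d³ dependence.
Δa = 2GMr/d³
   = 2 × (6.674 × 10⁻¹¹) × (1.130 × 10²⁵) × (1.326 × 10⁶) / (5.278 × 10⁸)³
   = 1.360 × 10⁻⁵ m/s²

1.360 × 10⁻⁵ m/s²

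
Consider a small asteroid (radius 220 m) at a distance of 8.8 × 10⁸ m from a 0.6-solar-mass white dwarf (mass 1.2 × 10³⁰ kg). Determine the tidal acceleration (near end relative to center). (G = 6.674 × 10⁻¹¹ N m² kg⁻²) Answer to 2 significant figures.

Δa = 2GMr/d³
   = 2 × (6.674 × 10⁻¹¹) × (1.2 × 10³⁰) × (220) / (8.8 × 10⁸)³
   = 5.2 × 10⁻⁵ m/s²

5.2 × 10⁻⁵ m/s²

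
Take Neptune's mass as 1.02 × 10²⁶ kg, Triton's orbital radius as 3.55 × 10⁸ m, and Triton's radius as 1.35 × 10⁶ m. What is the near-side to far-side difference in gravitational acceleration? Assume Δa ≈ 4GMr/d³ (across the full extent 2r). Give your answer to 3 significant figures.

8.22 × 10⁻⁴ m/s²

Δg = 4GMr/d³
   = 4 × (6.674 × 10⁻¹¹) × (1.02 × 10²⁶) × (1.35 × 10⁶) / (3.55 × 10⁸)³
   = 8.22 × 10⁻⁴ m/s²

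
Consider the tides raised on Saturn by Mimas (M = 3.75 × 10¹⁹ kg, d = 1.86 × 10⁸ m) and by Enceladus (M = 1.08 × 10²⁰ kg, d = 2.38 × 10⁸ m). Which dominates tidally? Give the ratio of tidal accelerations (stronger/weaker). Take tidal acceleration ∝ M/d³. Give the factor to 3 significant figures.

Tidal stretch scales as M/d³; compute that for each body.
Mimas: (3.75 × 10¹⁹) / (1.86 × 10⁸)³ = 5.828 × 10⁻⁶
Enceladus: (1.08 × 10²⁰) / (2.38 × 10⁸)³ = 8.011 × 10⁻⁶
Ratio (larger/smaller) = 1.37

Enceladus, by a factor of ≈ 1.37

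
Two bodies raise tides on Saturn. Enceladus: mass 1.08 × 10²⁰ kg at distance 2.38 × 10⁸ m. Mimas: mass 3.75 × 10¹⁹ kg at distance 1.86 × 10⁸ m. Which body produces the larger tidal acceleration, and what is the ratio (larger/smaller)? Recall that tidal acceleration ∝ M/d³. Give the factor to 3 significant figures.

Enceladus, by a factor of ≈ 1.37

Tidal acceleration ∝ M/d³, so compare M/d³ for each.
Enceladus: (1.08 × 10²⁰) / (2.38 × 10⁸)³ = 8.011 × 10⁻⁶
Mimas: (3.75 × 10¹⁹) / (1.86 × 10⁸)³ = 5.828 × 10⁻⁶
Ratio (larger/smaller) = 1.37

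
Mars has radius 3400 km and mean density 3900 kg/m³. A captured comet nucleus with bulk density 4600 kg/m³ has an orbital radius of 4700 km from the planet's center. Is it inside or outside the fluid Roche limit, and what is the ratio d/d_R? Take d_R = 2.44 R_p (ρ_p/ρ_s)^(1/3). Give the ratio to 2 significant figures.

d_R = 2.44 × (3400 km) × (3900/4600)^(1/3) = 7852 km
d/d_R = (4700) / (7852) = 0.60
Since d/d_R < 1, the body is inside the Roche limit.

inside; d/d_R ≈ 0.60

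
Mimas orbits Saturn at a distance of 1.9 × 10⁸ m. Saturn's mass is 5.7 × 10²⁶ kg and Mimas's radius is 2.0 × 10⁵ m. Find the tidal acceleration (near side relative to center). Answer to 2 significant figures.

a_tidal = 2GMr/d³
        = 2 × (6.674 × 10⁻¹¹) × (5.7 × 10²⁶) × (2.0 × 10⁵) / (1.9 × 10⁸)³
        = 2.2 × 10⁻³ m/s²

2.2 × 10⁻³ m/s²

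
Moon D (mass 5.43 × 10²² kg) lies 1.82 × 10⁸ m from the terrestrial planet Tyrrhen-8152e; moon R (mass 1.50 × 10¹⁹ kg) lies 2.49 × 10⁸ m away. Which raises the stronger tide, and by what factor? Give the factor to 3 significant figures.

Compare M/d³ for the two perturbers:
Moon D: (5.43 × 10²²) / (1.82 × 10⁸)³ = 9.007 × 10⁻³
Moon R: (1.50 × 10¹⁹) / (2.49 × 10⁸)³ = 9.716 × 10⁻⁷
Ratio (larger/smaller) = 9270

Moon D, by a factor of ≈ 9270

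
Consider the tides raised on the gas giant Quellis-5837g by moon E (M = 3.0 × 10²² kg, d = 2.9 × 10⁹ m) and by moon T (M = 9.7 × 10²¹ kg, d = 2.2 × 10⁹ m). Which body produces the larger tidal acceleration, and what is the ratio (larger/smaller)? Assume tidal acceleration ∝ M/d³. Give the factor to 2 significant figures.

Moon E, by a factor of ≈ 1.4

Tidal stretch scales as M/d³; compute that for each body.
Moon E: (3.0 × 10²²) / (2.9 × 10⁹)³ = 1.230 × 10⁻⁶
Moon T: (9.7 × 10²¹) / (2.2 × 10⁹)³ = 9.110 × 10⁻⁷
Ratio (larger/smaller) = 1.4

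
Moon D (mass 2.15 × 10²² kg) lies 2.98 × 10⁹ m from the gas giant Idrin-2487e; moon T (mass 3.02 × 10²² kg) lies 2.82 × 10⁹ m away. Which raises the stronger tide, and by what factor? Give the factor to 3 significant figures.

Tidal acceleration ∝ M/d³, so compare M/d³ for each.
Moon D: (2.15 × 10²²) / (2.98 × 10⁹)³ = 8.124 × 10⁻⁷
Moon T: (3.02 × 10²²) / (2.82 × 10⁹)³ = 1.347 × 10⁻⁶
Ratio (larger/smaller) = 1.66

Moon T, by a factor of ≈ 1.66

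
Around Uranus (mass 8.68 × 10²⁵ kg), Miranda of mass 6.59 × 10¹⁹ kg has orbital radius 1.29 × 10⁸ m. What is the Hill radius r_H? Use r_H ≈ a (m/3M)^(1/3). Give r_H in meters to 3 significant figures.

r_H ≈ a (m/3M)^(1/3)
    = (1.29 × 10⁸) × (6.59 × 10¹⁹ / (3 × 8.68 × 10²⁵))^(1/3)
    = 8.16 × 10⁵ m

8.16 × 10⁵ m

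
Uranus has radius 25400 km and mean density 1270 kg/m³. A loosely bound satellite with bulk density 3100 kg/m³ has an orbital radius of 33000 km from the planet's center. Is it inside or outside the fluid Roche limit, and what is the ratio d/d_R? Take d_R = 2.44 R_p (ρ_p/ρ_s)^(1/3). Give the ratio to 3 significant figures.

d_R = 2.44 × (25400 km) × (1270/3100)^(1/3) = 46030 km
d/d_R = (33000) / (46030) = 0.717
Since d/d_R < 1, the body is inside the Roche limit.

inside; d/d_R ≈ 0.717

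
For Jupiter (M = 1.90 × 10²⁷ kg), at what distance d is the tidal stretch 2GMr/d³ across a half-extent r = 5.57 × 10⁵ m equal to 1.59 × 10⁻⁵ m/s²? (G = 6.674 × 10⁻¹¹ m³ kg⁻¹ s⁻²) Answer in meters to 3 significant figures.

2.07 × 10⁹ m

2GMr/d³ = a_tidal  ⇒  d = (2GMr / a_tidal)^(1/3)
d = (2 × 6.674×10⁻¹¹ × (1.90 × 10²⁷) × (5.57 × 10⁵) / (1.59 × 10⁻⁵))^(1/3)
  = 2.07 × 10⁹ m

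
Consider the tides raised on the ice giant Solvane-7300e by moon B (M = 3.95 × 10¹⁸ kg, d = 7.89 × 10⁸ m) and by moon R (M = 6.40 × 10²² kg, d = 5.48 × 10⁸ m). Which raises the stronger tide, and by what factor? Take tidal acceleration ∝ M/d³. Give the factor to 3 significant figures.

Moon R, by a factor of ≈ 48400

Compare M/d³ for the two perturbers:
Moon B: (3.95 × 10¹⁸) / (7.89 × 10⁸)³ = 8.042 × 10⁻⁹
Moon R: (6.40 × 10²²) / (5.48 × 10⁸)³ = 3.889 × 10⁻⁴
Ratio (larger/smaller) = 48400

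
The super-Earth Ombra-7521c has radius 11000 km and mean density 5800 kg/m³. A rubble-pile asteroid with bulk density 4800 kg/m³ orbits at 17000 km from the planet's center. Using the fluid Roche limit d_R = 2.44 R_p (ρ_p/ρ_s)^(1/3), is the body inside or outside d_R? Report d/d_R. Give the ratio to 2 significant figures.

d_R = 2.44 × (11000 km) × (5800/4800)^(1/3) = 28590 km
d/d_R = (17000) / (28590) = 0.59
Since d/d_R < 1, the body is inside the Roche limit.

inside; d/d_R ≈ 0.59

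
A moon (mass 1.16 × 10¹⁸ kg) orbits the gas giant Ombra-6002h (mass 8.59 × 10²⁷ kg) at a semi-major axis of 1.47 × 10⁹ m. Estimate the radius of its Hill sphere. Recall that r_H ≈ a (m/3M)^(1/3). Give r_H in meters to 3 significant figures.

5.23 × 10⁵ m

r_H ≈ a (m/3M)^(1/3)
    = (1.47 × 10⁹) × (1.16 × 10¹⁸ / (3 × 8.59 × 10²⁷))^(1/3)
    = 5.23 × 10⁵ m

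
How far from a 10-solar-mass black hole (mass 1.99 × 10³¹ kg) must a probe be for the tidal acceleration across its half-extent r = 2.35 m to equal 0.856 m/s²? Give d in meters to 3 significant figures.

2GMr/d³ = a_tidal  ⇒  d = (2GMr / a_tidal)^(1/3)
d = (2 × 6.674×10⁻¹¹ × (1.99 × 10³¹) × (2.35) / (0.856))^(1/3)
  = 1.94 × 10⁷ m

1.94 × 10⁷ m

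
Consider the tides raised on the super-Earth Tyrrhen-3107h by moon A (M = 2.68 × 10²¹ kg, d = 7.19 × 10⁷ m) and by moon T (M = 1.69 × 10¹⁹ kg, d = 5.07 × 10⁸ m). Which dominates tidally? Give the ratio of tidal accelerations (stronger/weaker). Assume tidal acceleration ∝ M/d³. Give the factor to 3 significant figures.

Tidal stretch scales as M/d³; compute that for each body.
Moon A: (2.68 × 10²¹) / (7.19 × 10⁷)³ = 7.210 × 10⁻³
Moon T: (1.69 × 10¹⁹) / (5.07 × 10⁸)³ = 1.297 × 10⁻⁷
Ratio (larger/smaller) = 55600

Moon A, by a factor of ≈ 55600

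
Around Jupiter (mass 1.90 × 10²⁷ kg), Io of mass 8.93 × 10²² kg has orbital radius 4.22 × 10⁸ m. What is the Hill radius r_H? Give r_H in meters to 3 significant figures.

1.06 × 10⁷ m

r_H ≈ a (m/3M)^(1/3)
    = (4.22 × 10⁸) × (8.93 × 10²² / (3 × 1.90 × 10²⁷))^(1/3)
    = 1.06 × 10⁷ m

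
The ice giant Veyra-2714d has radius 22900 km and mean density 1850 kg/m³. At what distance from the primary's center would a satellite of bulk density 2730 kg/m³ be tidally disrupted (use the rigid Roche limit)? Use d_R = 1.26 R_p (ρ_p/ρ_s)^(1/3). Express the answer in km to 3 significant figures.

d_R = 1.26 × 22900 km × (1850/2730)^(1/3)
    = 25300 km

25300 km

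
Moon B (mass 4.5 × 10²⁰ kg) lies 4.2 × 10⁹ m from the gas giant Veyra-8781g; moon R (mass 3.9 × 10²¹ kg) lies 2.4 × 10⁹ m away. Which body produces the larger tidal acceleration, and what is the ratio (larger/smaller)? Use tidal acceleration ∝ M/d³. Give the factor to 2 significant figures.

The tide-raising term goes as M/d³ (the gradient of a 1/d² field).
Moon B: (4.5 × 10²⁰) / (4.2 × 10⁹)³ = 6.074 × 10⁻⁹
Moon R: (3.9 × 10²¹) / (2.4 × 10⁹)³ = 2.821 × 10⁻⁷
Ratio (larger/smaller) = 46

Moon R, by a factor of ≈ 46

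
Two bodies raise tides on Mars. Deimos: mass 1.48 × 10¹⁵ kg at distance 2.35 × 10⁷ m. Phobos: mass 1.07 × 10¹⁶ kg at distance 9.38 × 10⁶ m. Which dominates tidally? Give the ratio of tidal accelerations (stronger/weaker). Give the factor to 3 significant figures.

Phobos, by a factor of ≈ 114

Tidal stretch scales as M/d³; compute that for each body.
Deimos: (1.48 × 10¹⁵) / (2.35 × 10⁷)³ = 1.140 × 10⁻⁷
Phobos: (1.07 × 10¹⁶) / (9.38 × 10⁶)³ = 1.297 × 10⁻⁵
Ratio (larger/smaller) = 114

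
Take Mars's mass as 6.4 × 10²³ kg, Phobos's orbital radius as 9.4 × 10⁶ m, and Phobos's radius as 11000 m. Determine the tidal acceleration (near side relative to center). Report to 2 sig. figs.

1.1 × 10⁻³ m/s²

Δg = 2GMr/d³
   = 2 × (6.674 × 10⁻¹¹) × (6.4 × 10²³) × (11000) / (9.4 × 10⁶)³
   = 1.1 × 10⁻³ m/s²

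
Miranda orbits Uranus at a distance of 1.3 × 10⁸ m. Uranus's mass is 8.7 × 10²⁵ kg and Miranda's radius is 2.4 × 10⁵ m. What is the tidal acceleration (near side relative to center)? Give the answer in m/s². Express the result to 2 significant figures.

1.3 × 10⁻³ m/s²

Δa = 2GMr/d³
   = 2 × (6.674 × 10⁻¹¹) × (8.7 × 10²⁵) × (2.4 × 10⁵) / (1.3 × 10⁸)³
   = 1.3 × 10⁻³ m/s²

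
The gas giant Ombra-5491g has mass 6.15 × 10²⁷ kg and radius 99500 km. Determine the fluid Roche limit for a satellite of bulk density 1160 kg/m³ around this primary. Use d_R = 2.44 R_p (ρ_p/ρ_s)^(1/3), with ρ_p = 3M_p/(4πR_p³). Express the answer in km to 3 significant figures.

ρ_p = 3M_p/(4πR_p³) = 3 × (6.15 × 10²⁷) / (4π × (9.95 × 10⁷ m)³) = 1490 kg/m³
d_R = 2.44 × 99500 km × (1490/1160)^(1/3)
    = 2.64 × 10⁵ km

2.64 × 10⁵ km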